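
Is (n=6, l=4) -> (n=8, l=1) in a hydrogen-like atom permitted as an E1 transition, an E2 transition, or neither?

neither

Δl = 1 − 4 = -3; l_i + l_f = 5.
E1 (Δl = ±1): not satisfied.
E2 (Δl = 0,±2, l_i+l_f ≥ 2): not satisfied.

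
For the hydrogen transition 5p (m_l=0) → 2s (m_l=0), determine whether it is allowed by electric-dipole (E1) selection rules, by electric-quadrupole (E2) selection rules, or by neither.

E1

Δl = 0 − 1 = -1; l_i + l_f = 1.
Δm_l = +0.
E1 (Δl = ±1, |Δm_l| ≤ 1): satisfied.
E2 (Δl = 0,±2, l_i+l_f ≥ 2, |Δm_l| ≤ 2): not satisfied.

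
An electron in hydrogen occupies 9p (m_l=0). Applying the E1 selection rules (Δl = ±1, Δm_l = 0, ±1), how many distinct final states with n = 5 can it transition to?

E1 requires Δl = ±1, so l_f ∈ {0, 2}; with 0 ≤ l_f ≤ n_f−1 = 4, the allowed l_f values are {0, 2}.
For l_f = 0: m_f ∈ {m_i−1, m_i, m_i+1} ∩ [−0, 0] = {0} → 1 state.
For l_f = 2: m_f ∈ {m_i−1, m_i, m_i+1} ∩ [−2, 2] = {-1, 0, 1} → 3 states.
Total: 4.

4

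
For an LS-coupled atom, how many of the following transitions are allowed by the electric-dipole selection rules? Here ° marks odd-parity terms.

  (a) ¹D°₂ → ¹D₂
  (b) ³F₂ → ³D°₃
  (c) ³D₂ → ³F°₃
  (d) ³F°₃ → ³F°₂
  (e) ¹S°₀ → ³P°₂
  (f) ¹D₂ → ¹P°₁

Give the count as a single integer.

(a) allowed
(b) allowed
(c) allowed
(d) forbidden (parity fails)
(e) forbidden (parity, ΔS, ΔJ fail)
(f) allowed
Total allowed: 4 of 6.

4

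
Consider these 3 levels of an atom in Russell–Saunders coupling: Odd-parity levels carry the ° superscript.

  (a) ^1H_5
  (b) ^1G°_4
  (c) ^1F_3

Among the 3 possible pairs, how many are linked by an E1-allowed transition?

(a)–(b): allowed.
(a)–(c): forbidden (parity, ΔL, ΔJ).
(b)–(c): allowed.
Allowed pairs: 2 of 3.

2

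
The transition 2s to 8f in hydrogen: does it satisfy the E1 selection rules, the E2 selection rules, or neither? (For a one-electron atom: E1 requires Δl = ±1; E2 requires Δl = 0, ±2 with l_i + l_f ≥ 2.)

neither

Δl = 3 − 0 = +3; l_i + l_f = 3.
E1 (Δl = ±1): not satisfied.
E2 (Δl = 0,±2, l_i+l_f ≥ 2): not satisfied.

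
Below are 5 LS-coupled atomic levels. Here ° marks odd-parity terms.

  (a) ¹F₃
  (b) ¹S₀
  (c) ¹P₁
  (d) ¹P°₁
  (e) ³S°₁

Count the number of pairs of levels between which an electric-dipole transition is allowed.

2

(a)–(b): forbidden (parity, ΔL, ΔJ).
(a)–(c): forbidden (parity, ΔL, ΔJ).
(a)–(d): forbidden (ΔL, ΔJ).
(a)–(e): forbidden (ΔS, ΔL, ΔJ).
(b)–(c): forbidden (parity).
(b)–(d): allowed.
(b)–(e): forbidden (ΔS, ΔL).
(c)–(d): allowed.
(c)–(e): forbidden (ΔS).
(d)–(e): forbidden (parity, ΔS).
Allowed pairs: 2 of 10.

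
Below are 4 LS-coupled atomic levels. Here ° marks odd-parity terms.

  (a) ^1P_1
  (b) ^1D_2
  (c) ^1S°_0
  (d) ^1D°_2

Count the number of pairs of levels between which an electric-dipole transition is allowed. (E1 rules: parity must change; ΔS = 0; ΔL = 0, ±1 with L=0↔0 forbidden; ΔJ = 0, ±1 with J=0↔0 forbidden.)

(a)–(b): forbidden (parity).
(a)–(c): allowed.
(a)–(d): allowed.
(b)–(c): forbidden (ΔL, ΔJ).
(b)–(d): allowed.
(c)–(d): forbidden (parity, ΔL, ΔJ).
Allowed pairs: 3 of 6.

3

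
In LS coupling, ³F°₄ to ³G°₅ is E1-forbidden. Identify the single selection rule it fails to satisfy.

parity

Reading off the term symbols: S 1→1, L 3→4, J 4→5, parity odd→odd.
Parity must change: odd → odd — fails.
ΔS = 0: S: 1 → 1 — passes.
ΔL = 0, ±1 (not L=0↔0): L: 3 → 4, ΔL = +1 — passes.
ΔJ = 0, ±1 (not J=0↔0): J: 4 → 5, ΔJ = +1 — passes.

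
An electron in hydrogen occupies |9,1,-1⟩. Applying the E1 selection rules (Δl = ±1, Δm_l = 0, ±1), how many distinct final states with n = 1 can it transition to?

1

E1 requires Δl = ±1, so l_f ∈ {0, 2}; with 0 ≤ l_f ≤ n_f−1 = 0, the allowed l_f values are {0}.
For l_f = 0: m_f ∈ {m_i−1, m_i, m_i+1} ∩ [−0, 0] = {0} → 1 state.
Total: 1.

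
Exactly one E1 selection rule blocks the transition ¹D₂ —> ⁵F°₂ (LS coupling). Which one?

Initial level: S=0, L=2, J=2, parity even. Final level: S=2, L=3, J=2, parity odd.
ΔJ = 0, ±1 (not J=0↔0): J: 2 → 2, ΔJ = +0 — ✓.
ΔS = 0: S: 0 → 2 — ✗.
ΔL = 0, ±1 (not L=0↔0): L: 2 → 3, ΔL = +1 — ✓.
Parity must change: even → odd — ✓.

the ΔS = 0 rule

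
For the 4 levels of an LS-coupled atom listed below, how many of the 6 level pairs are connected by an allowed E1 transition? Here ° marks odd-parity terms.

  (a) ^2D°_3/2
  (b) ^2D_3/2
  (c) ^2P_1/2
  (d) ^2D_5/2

(a)–(b): allowed.
(a)–(c): allowed.
(a)–(d): allowed.
(b)–(c): forbidden (parity).
(b)–(d): forbidden (parity).
(c)–(d): forbidden (parity, ΔJ).
Allowed pairs: 3 of 6.

3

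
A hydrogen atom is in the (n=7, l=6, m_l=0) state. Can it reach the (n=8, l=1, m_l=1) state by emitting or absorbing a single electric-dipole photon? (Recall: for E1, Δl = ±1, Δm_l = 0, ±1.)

forbidden

l: 6 → 1 (Δl = -5). Δl = ±1 ✗.
m_l: 0 → 1 (Δm_l = +1). |Δm_l| ≤ 1 ✓.
The transition is electric-dipole forbidden.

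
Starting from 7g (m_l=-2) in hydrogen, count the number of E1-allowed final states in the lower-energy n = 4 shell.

3

E1 requires Δl = ±1, so l_f ∈ {3, 5}; with 0 ≤ l_f ≤ n_f−1 = 3, the allowed l_f values are {3}.
For l_f = 3: m_f ∈ {m_i−1, m_i, m_i+1} ∩ [−3, 3] = {-3, -2, -1} → 3 states.
Total: 3.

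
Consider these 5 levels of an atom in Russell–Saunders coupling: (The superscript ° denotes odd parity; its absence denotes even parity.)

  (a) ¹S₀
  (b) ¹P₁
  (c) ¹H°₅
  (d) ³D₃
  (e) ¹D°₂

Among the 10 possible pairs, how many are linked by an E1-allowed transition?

1

(a)–(b): forbidden (parity).
(a)–(c): forbidden (ΔL, ΔJ).
(a)–(d): forbidden (parity, ΔS, ΔL, ΔJ).
(a)–(e): forbidden (ΔL, ΔJ).
(b)–(c): forbidden (ΔL, ΔJ).
(b)–(d): forbidden (parity, ΔS, ΔJ).
(b)–(e): allowed.
(c)–(d): forbidden (ΔS, ΔL, ΔJ).
(c)–(e): forbidden (parity, ΔL, ΔJ).
(d)–(e): forbidden (ΔS).
Allowed pairs: 1 of 10.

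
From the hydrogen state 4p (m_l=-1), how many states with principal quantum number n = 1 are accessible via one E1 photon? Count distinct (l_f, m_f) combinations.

1

E1 requires Δl = ±1, so l_f ∈ {0, 2}; with 0 ≤ l_f ≤ n_f−1 = 0, the allowed l_f values are {0}.
For l_f = 0: m_f ∈ {m_i−1, m_i, m_i+1} ∩ [−0, 0] = {0} → 1 state.
Total: 1.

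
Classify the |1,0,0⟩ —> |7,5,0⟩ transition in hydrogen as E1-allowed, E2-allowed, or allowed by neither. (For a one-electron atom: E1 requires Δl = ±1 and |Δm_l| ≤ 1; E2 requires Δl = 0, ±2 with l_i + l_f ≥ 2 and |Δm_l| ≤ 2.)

Δl = 5 − 0 = +5; l_i + l_f = 5.
Δm_l = +0.
E1 (Δl = ±1, |Δm_l| ≤ 1): not satisfied.
E2 (Δl = 0,±2, l_i+l_f ≥ 2, |Δm_l| ≤ 2): not satisfied.

neither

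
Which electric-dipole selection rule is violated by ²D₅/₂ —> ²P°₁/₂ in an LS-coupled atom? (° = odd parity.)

ΔL = 0, ±1 (not L=0↔0): L: 2 → 1, ΔL = -1 — ok.
Parity must change: even → odd — ok.
ΔJ = 0, ±1 (not J=0↔0): J: 5/2 → 1/2, ΔJ = -2 — fails.
ΔS = 0: S: 1/2 → 1/2 — ok.

the ΔJ = 0, ±1 rule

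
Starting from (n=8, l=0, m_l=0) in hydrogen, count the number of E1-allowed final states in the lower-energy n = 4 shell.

E1 requires Δl = ±1, so l_f ∈ {-1, 1}; with 0 ≤ l_f ≤ n_f−1 = 3, the allowed l_f values are {1}.
For l_f = 1: m_f ∈ {m_i−1, m_i, m_i+1} ∩ [−1, 1] = {-1, 0, 1} → 3 states.
Total: 3.

3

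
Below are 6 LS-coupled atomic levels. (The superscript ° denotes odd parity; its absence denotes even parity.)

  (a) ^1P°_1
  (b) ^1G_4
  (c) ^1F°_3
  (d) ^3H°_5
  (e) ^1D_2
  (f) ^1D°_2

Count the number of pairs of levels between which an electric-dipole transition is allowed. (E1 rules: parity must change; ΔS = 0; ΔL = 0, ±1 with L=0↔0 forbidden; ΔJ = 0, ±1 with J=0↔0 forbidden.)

4

(a)–(b): forbidden (ΔL, ΔJ).
(a)–(c): forbidden (parity, ΔL, ΔJ).
(a)–(d): forbidden (parity, ΔS, ΔL, ΔJ).
(a)–(e): allowed.
(a)–(f): forbidden (parity).
(b)–(c): allowed.
(b)–(d): forbidden (ΔS).
(b)–(e): forbidden (parity, ΔL, ΔJ).
(b)–(f): forbidden (ΔL, ΔJ).
(c)–(d): forbidden (parity, ΔS, ΔL, ΔJ).
(c)–(e): allowed.
(c)–(f): forbidden (parity).
(d)–(e): forbidden (ΔS, ΔL, ΔJ).
(d)–(f): forbidden (parity, ΔS, ΔL, ΔJ).
(e)–(f): allowed.
Allowed pairs: 4 of 15.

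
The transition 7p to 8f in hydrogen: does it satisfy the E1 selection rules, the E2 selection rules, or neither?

E2

Δl = 3 − 1 = +2; l_i + l_f = 4.
E1 (Δl = ±1): not satisfied.
E2 (Δl = 0,±2, l_i+l_f ≥ 2): satisfied.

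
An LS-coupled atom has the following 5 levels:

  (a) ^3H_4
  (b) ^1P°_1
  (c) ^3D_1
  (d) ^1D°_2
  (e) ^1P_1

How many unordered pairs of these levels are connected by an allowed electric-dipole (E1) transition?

2

(a)–(b): forbidden (ΔS, ΔL, ΔJ).
(a)–(c): forbidden (parity, ΔL, ΔJ).
(a)–(d): forbidden (ΔS, ΔL, ΔJ).
(a)–(e): forbidden (parity, ΔS, ΔL, ΔJ).
(b)–(c): forbidden (ΔS).
(b)–(d): forbidden (parity).
(b)–(e): allowed.
(c)–(d): forbidden (ΔS).
(c)–(e): forbidden (parity, ΔS).
(d)–(e): allowed.
Allowed pairs: 2 of 10.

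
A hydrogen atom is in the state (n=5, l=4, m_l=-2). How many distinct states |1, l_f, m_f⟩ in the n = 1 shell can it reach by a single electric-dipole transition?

E1 requires l_f ∈ {3, 5}, but neither lies in [0, 0], so no final state is reachable.
Total: 0.

0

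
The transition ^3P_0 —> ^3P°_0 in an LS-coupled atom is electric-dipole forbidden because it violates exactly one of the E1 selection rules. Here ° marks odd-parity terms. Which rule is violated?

the J=0 ↔ J=0 exclusion

Initial level: S=1, L=1, J=0, parity even. Final level: S=1, L=1, J=0, parity odd.
Parity must change: even → odd — passes.
ΔS = 0: S: 1 → 1 — passes.
ΔJ = 0, ±1 (not J=0↔0): J: 0 → 0, ΔJ = +0 — fails.
ΔL = 0, ±1 (not L=0↔0): L: 1 → 1, ΔL = +0 — passes.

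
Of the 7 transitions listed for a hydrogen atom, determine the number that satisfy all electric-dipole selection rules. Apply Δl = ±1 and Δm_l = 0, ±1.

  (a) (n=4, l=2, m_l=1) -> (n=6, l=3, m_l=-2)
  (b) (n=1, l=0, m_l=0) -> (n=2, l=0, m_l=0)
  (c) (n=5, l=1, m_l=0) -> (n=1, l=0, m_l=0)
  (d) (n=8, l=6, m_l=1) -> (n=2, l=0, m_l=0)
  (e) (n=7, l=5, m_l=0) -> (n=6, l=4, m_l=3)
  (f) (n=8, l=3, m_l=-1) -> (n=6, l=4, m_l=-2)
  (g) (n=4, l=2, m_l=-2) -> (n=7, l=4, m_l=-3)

2

(a) forbidden — Δm_l = -3 (E1 requires Δm_l = 0, ±1)
(b) forbidden — Δl = +0 (E1 requires Δl = ±1)
(c) allowed
(d) forbidden — Δl = -6 (E1 requires Δl = ±1)
(e) forbidden — Δm_l = +3 (E1 requires Δm_l = 0, ±1)
(f) allowed
(g) forbidden — Δl = +2 (E1 requires Δl = ±1)
Total allowed: 2 of 7.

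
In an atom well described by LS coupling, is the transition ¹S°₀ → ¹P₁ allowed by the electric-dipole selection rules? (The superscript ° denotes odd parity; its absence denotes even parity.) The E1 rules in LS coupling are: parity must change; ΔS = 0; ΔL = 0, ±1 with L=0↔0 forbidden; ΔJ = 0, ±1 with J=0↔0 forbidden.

allowed

Reading off the term symbols: S 0→0, L 0→1, J 0→1, parity odd→even.
ΔL = 0, ±1 (not L=0↔0): L: 0 → 1, ΔL = +1 — passes.
ΔS = 0: S: 0 → 0 — passes.
ΔJ = 0, ±1 (not J=0↔0): J: 0 → 1, ΔJ = +1 — passes.
Parity must change: odd → even — passes.
All four E1 rules are satisfied.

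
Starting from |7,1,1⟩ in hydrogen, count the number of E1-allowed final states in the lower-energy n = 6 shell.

E1 requires Δl = ±1, so l_f ∈ {0, 2}; with 0 ≤ l_f ≤ n_f−1 = 5, the allowed l_f values are {0, 2}.
For l_f = 0: m_f ∈ {m_i−1, m_i, m_i+1} ∩ [−0, 0] = {0} → 1 state.
For l_f = 2: m_f ∈ {m_i−1, m_i, m_i+1} ∩ [−2, 2] = {0, 1, 2} → 3 states.
Total: 4.

4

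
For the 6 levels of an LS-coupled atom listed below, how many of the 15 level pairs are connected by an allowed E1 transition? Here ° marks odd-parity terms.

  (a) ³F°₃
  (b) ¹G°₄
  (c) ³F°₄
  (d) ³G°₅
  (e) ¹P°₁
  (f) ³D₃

2

(a)–(b): forbidden (parity, ΔS).
(a)–(c): forbidden (parity).
(a)–(d): forbidden (parity, ΔJ).
(a)–(e): forbidden (parity, ΔS, ΔL, ΔJ).
(a)–(f): allowed.
(b)–(c): forbidden (parity, ΔS).
(b)–(d): forbidden (parity, ΔS).
(b)–(e): forbidden (parity, ΔL, ΔJ).
(b)–(f): forbidden (ΔS, ΔL).
(c)–(d): forbidden (parity).
(c)–(e): forbidden (parity, ΔS, ΔL, ΔJ).
(c)–(f): allowed.
(d)–(e): forbidden (parity, ΔS, ΔL, ΔJ).
(d)–(f): forbidden (ΔL, ΔJ).
(e)–(f): forbidden (ΔS, ΔJ).
Allowed pairs: 2 of 15.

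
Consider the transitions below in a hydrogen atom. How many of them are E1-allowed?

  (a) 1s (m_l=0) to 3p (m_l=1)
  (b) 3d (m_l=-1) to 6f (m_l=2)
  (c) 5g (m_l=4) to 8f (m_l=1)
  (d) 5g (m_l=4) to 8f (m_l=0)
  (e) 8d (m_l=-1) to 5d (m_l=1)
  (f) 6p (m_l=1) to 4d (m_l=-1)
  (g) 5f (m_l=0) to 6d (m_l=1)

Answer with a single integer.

2

(a) allowed
(b) forbidden — Δm_l = +3 (E1 requires Δm_l = 0, ±1)
(c) forbidden — Δm_l = -3 (E1 requires Δm_l = 0, ±1)
(d) forbidden — Δm_l = -4 (E1 requires Δm_l = 0, ±1)
(e) forbidden — Δl = +0 (E1 requires Δl = ±1); Δm_l = +2 (E1 requires Δm_l = 0, ±1)
(f) forbidden — Δm_l = -2 (E1 requires Δm_l = 0, ±1)
(g) allowed
Total allowed: 2 of 7.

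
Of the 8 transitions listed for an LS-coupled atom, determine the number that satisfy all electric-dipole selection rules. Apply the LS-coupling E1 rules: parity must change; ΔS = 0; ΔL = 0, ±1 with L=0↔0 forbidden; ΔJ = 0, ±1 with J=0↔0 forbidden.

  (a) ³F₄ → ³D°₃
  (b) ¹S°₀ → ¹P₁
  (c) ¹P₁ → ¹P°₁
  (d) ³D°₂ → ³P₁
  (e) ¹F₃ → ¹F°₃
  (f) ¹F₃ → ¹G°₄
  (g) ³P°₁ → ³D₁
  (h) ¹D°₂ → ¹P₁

(a) allowed
(b) allowed
(c) allowed
(d) allowed
(e) allowed
(f) allowed
(g) allowed
(h) allowed
Total allowed: 8 of 8.

8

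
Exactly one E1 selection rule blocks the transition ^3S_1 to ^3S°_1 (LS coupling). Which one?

Initial level: S=1, L=0, J=1, parity even. Final level: S=1, L=0, J=1, parity odd.
Parity must change: even → odd — satisfied.
ΔS = 0: S: 1 → 1 — satisfied.
ΔL = 0, ±1 (not L=0↔0): L: 0 → 0, ΔL = +0 — violated.
ΔJ = 0, ±1 (not J=0↔0): J: 1 → 1, ΔJ = +0 — satisfied.

the L=0 ↔ L=0 exclusion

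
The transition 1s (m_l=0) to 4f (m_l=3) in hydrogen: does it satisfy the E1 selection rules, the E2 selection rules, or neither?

neither

Δl = 3 − 0 = +3; l_i + l_f = 3.
Δm_l = +3.
E1 (Δl = ±1, |Δm_l| ≤ 1): not satisfied.
E2 (Δl = 0,±2, l_i+l_f ≥ 2, |Δm_l| ≤ 2): not satisfied.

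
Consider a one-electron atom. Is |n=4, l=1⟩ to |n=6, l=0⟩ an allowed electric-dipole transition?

allowed

l: 1 → 0 (Δl = -1). Δl = ±1 satisfied.
All E1 selection rules are satisfied.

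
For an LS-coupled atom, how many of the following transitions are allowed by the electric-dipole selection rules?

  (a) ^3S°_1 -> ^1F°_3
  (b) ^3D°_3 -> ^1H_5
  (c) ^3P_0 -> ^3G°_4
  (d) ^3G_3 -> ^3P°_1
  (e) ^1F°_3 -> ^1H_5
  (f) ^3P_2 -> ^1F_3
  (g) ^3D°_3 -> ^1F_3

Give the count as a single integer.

(a) forbidden (parity, ΔS, ΔL, ΔJ fail)
(b) forbidden (ΔS, ΔL, ΔJ fail)
(c) forbidden (ΔL, ΔJ fail)
(d) forbidden (ΔL, ΔJ fail)
(e) forbidden (ΔL, ΔJ fail)
(f) forbidden (parity, ΔS, ΔL fail)
(g) forbidden (ΔS fails)
Total allowed: 0 of 7.

0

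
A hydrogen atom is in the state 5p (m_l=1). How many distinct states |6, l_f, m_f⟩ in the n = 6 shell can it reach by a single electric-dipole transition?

E1 requires Δl = ±1, so l_f ∈ {0, 2}; with 0 ≤ l_f ≤ n_f−1 = 5, the allowed l_f values are {0, 2}.
For l_f = 0: m_f ∈ {m_i−1, m_i, m_i+1} ∩ [−0, 0] = {0} → 1 state.
For l_f = 2: m_f ∈ {m_i−1, m_i, m_i+1} ∩ [−2, 2] = {0, 1, 2} → 3 states.
Total: 4.

4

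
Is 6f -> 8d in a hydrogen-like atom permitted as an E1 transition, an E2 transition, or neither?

Δl = 2 − 3 = -1; l_i + l_f = 5.
E1 (Δl = ±1): satisfied.
E2 (Δl = 0,±2, l_i+l_f ≥ 2): not satisfied.

E1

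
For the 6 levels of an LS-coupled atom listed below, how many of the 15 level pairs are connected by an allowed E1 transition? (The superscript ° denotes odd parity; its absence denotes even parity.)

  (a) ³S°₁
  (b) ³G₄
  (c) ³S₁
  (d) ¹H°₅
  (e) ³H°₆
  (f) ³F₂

(a)–(b): forbidden (ΔL, ΔJ).
(a)–(c): forbidden (ΔL).
(a)–(d): forbidden (parity, ΔS, ΔL, ΔJ).
(a)–(e): forbidden (parity, ΔL, ΔJ).
(a)–(f): forbidden (ΔL).
(b)–(c): forbidden (parity, ΔL, ΔJ).
(b)–(d): forbidden (ΔS).
(b)–(e): forbidden (ΔJ).
(b)–(f): forbidden (parity, ΔJ).
(c)–(d): forbidden (ΔS, ΔL, ΔJ).
(c)–(e): forbidden (ΔL, ΔJ).
(c)–(f): forbidden (parity, ΔL).
(d)–(e): forbidden (parity, ΔS).
(d)–(f): forbidden (ΔS, ΔL, ΔJ).
(e)–(f): forbidden (ΔL, ΔJ).
Allowed pairs: 0 of 15.

0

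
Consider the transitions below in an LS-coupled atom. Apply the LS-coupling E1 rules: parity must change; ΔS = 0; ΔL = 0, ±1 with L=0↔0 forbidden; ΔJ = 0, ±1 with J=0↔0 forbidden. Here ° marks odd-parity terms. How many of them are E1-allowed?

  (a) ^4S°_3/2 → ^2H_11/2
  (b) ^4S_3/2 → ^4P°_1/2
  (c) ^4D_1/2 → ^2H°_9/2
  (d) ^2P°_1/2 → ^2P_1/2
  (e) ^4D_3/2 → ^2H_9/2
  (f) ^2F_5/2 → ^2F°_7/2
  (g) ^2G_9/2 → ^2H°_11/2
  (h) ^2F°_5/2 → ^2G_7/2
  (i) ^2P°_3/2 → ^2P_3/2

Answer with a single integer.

(a) forbidden (ΔS, ΔL, ΔJ fail)
(b) allowed
(c) forbidden (ΔS, ΔL, ΔJ fail)
(d) allowed
(e) forbidden (parity, ΔS, ΔL, ΔJ fail)
(f) allowed
(g) allowed
(h) allowed
(i) allowed
Total allowed: 6 of 9.

6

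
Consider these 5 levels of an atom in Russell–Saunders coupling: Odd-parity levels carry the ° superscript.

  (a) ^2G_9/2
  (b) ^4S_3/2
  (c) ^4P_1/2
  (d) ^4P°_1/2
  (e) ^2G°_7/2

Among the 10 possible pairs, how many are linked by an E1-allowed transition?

3

(a)–(b): forbidden (parity, ΔS, ΔL, ΔJ).
(a)–(c): forbidden (parity, ΔS, ΔL, ΔJ).
(a)–(d): forbidden (ΔS, ΔL, ΔJ).
(a)–(e): allowed.
(b)–(c): forbidden (parity).
(b)–(d): allowed.
(b)–(e): forbidden (ΔS, ΔL, ΔJ).
(c)–(d): allowed.
(c)–(e): forbidden (ΔS, ΔL, ΔJ).
(d)–(e): forbidden (parity, ΔS, ΔL, ΔJ).
Allowed pairs: 3 of 10.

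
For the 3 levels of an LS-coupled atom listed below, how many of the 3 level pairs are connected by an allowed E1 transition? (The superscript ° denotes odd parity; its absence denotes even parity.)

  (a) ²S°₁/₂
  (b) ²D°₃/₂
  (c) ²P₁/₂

(a)–(b): forbidden (parity, ΔL).
(a)–(c): allowed.
(b)–(c): allowed.
Allowed pairs: 2 of 3.

2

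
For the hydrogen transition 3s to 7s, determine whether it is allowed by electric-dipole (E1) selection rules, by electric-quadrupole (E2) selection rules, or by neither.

neither

Δl = 0 − 0 = +0; l_i + l_f = 0.
E1 (Δl = ±1): not satisfied.
E2 (Δl = 0,±2, l_i+l_f ≥ 2): not satisfied.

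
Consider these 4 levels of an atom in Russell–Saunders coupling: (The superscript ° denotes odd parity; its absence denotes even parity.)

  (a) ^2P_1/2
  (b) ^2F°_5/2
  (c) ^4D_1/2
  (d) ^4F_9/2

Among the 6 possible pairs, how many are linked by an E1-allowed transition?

(a)–(b): forbidden (ΔL, ΔJ).
(a)–(c): forbidden (parity, ΔS).
(a)–(d): forbidden (parity, ΔS, ΔL, ΔJ).
(b)–(c): forbidden (ΔS, ΔJ).
(b)–(d): forbidden (ΔS, ΔJ).
(c)–(d): forbidden (parity, ΔJ).
Allowed pairs: 0 of 6.

0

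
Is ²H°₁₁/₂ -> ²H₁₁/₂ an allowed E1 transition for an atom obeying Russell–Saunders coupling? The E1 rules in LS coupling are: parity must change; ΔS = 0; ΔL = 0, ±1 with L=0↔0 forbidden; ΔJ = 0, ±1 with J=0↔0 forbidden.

allowed

Parity must change: odd → even — satisfied.
ΔS = 0: S: 1/2 → 1/2 — satisfied.
ΔL = 0, ±1 (not L=0↔0): L: 5 → 5, ΔL = +0 — satisfied.
ΔJ = 0, ±1 (not J=0↔0): J: 11/2 → 11/2, ΔJ = +0 — satisfied.
All four E1 rules are satisfied.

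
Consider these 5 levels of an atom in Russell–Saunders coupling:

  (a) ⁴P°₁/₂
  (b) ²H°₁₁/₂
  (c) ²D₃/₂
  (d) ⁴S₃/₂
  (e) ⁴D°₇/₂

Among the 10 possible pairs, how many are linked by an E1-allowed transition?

1

(a)–(b): forbidden (parity, ΔS, ΔL, ΔJ).
(a)–(c): forbidden (ΔS).
(a)–(d): allowed.
(a)–(e): forbidden (parity, ΔJ).
(b)–(c): forbidden (ΔL, ΔJ).
(b)–(d): forbidden (ΔS, ΔL, ΔJ).
(b)–(e): forbidden (parity, ΔS, ΔL, ΔJ).
(c)–(d): forbidden (parity, ΔS, ΔL).
(c)–(e): forbidden (ΔS, ΔJ).
(d)–(e): forbidden (ΔL, ΔJ).
Allowed pairs: 1 of 10.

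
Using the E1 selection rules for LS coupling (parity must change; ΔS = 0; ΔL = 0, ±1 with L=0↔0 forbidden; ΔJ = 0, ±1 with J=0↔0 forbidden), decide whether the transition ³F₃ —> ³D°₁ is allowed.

Parity must change: even → odd — passes.
ΔS = 0: S: 1 → 1 — passes.
ΔL = 0, ±1 (not L=0↔0): L: 3 → 2, ΔL = -1 — passes.
ΔJ = 0, ±1 (not J=0↔0): J: 3 → 1, ΔJ = -2 — fails.
Rule(s) violated: ΔJ.

forbidden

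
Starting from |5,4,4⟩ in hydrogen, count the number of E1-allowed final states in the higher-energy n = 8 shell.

E1 requires Δl = ±1, so l_f ∈ {3, 5}; with 0 ≤ l_f ≤ n_f−1 = 7, the allowed l_f values are {3, 5}.
For l_f = 3: m_f ∈ {m_i−1, m_i, m_i+1} ∩ [−3, 3] = {3} → 1 state.
For l_f = 5: m_f ∈ {m_i−1, m_i, m_i+1} ∩ [−5, 5] = {3, 4, 5} → 3 states.
Total: 4.

4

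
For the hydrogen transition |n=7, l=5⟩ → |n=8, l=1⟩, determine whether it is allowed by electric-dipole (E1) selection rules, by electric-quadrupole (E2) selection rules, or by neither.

neither

Δl = 1 − 5 = -4; l_i + l_f = 6.
E1 (Δl = ±1): not satisfied.
E2 (Δl = 0,±2, l_i+l_f ≥ 2): not satisfied.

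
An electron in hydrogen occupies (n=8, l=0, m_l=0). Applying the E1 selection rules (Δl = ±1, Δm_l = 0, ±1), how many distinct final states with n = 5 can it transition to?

E1 requires Δl = ±1, so l_f ∈ {-1, 1}; with 0 ≤ l_f ≤ n_f−1 = 4, the allowed l_f values are {1}.
For l_f = 1: m_f ∈ {m_i−1, m_i, m_i+1} ∩ [−1, 1] = {-1, 0, 1} → 3 states.
Total: 3.

3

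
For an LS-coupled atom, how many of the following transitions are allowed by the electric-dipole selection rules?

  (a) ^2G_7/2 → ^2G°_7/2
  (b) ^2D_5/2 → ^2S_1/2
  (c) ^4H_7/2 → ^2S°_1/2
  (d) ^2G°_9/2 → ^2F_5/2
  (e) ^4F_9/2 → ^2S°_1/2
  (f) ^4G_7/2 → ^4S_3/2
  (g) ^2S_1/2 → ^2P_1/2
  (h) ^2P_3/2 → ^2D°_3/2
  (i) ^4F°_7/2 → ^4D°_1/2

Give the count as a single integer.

(a) allowed
(b) forbidden (parity, ΔL, ΔJ fail)
(c) forbidden (ΔS, ΔL, ΔJ fail)
(d) forbidden (ΔJ fails)
(e) forbidden (ΔS, ΔL, ΔJ fail)
(f) forbidden (parity, ΔL, ΔJ fail)
(g) forbidden (parity fails)
(h) allowed
(i) forbidden (parity, ΔJ fail)
Total allowed: 2 of 9.

2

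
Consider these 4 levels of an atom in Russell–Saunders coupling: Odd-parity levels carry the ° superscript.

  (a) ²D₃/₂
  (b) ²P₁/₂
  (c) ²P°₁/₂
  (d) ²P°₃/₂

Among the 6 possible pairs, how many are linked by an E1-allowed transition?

(a)–(b): forbidden (parity).
(a)–(c): allowed.
(a)–(d): allowed.
(b)–(c): allowed.
(b)–(d): allowed.
(c)–(d): forbidden (parity).
Allowed pairs: 4 of 6.

4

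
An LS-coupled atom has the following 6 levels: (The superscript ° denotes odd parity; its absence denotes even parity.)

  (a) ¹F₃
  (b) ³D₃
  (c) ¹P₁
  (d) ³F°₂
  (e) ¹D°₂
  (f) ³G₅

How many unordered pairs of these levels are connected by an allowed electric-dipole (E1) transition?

3

(a)–(b): forbidden (parity, ΔS).
(a)–(c): forbidden (parity, ΔL, ΔJ).
(a)–(d): forbidden (ΔS).
(a)–(e): allowed.
(a)–(f): forbidden (parity, ΔS, ΔJ).
(b)–(c): forbidden (parity, ΔS, ΔJ).
(b)–(d): allowed.
(b)–(e): forbidden (ΔS).
(b)–(f): forbidden (parity, ΔL, ΔJ).
(c)–(d): forbidden (ΔS, ΔL).
(c)–(e): allowed.
(c)–(f): forbidden (parity, ΔS, ΔL, ΔJ).
(d)–(e): forbidden (parity, ΔS).
(d)–(f): forbidden (ΔJ).
(e)–(f): forbidden (ΔS, ΔL, ΔJ).
Allowed pairs: 3 of 15.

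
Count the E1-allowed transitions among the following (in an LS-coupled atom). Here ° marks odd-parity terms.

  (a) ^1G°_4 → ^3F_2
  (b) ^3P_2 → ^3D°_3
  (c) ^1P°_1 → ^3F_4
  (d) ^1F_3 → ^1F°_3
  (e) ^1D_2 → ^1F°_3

(a) forbidden (ΔS, ΔJ fail)
(b) allowed
(c) forbidden (ΔS, ΔL, ΔJ fail)
(d) allowed
(e) allowed
Total allowed: 3 of 5.

3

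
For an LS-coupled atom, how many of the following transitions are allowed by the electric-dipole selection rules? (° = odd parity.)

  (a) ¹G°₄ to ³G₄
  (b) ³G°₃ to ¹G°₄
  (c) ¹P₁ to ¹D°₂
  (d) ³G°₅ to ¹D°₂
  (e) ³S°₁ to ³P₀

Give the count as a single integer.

2

(a) forbidden (ΔS fails)
(b) forbidden (parity, ΔS fail)
(c) allowed
(d) forbidden (parity, ΔS, ΔL, ΔJ fail)
(e) allowed
Total allowed: 2 of 5.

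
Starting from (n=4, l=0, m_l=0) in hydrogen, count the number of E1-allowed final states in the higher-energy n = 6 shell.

E1 requires Δl = ±1, so l_f ∈ {-1, 1}; with 0 ≤ l_f ≤ n_f−1 = 5, the allowed l_f values are {1}.
For l_f = 1: m_f ∈ {m_i−1, m_i, m_i+1} ∩ [−1, 1] = {-1, 0, 1} → 3 states.
Total: 3.

3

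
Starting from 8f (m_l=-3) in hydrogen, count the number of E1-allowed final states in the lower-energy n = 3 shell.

E1 requires Δl = ±1, so l_f ∈ {2, 4}; with 0 ≤ l_f ≤ n_f−1 = 2, the allowed l_f values are {2}.
For l_f = 2: m_f ∈ {m_i−1, m_i, m_i+1} ∩ [−2, 2] = {-2} → 1 state.
Total: 1.

1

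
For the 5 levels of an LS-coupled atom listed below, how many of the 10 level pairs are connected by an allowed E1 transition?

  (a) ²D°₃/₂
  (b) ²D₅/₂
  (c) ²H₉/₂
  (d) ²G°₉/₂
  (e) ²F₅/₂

(a)–(b): allowed.
(a)–(c): forbidden (ΔL, ΔJ).
(a)–(d): forbidden (parity, ΔL, ΔJ).
(a)–(e): allowed.
(b)–(c): forbidden (parity, ΔL, ΔJ).
(b)–(d): forbidden (ΔL, ΔJ).
(b)–(e): forbidden (parity).
(c)–(d): allowed.
(c)–(e): forbidden (parity, ΔL, ΔJ).
(d)–(e): forbidden (ΔJ).
Allowed pairs: 3 of 10.

3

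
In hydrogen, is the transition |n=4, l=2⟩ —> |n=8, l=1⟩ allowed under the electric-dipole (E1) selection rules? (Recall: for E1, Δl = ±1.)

Initial l = 2, final l = 1, so Δl = -1. E1 requires Δl = ±1: ok.
All E1 selection rules are satisfied.

allowed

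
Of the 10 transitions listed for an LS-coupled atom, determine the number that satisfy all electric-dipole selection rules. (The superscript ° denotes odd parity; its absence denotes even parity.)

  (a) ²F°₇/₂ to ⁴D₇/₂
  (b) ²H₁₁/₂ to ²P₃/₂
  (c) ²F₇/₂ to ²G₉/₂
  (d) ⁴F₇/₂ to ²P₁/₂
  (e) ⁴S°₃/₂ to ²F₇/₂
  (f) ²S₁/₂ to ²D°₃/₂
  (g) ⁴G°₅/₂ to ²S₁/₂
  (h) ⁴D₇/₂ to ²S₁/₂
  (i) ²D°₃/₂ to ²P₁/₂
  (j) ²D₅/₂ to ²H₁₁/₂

1

(a) forbidden (ΔS fails)
(b) forbidden (parity, ΔL, ΔJ fail)
(c) forbidden (parity fails)
(d) forbidden (parity, ΔS, ΔL, ΔJ fail)
(e) forbidden (ΔS, ΔL, ΔJ fail)
(f) forbidden (ΔL fails)
(g) forbidden (ΔS, ΔL, ΔJ fail)
(h) forbidden (parity, ΔS, ΔL, ΔJ fail)
(i) allowed
(j) forbidden (parity, ΔL, ΔJ fail)
Total allowed: 1 of 10.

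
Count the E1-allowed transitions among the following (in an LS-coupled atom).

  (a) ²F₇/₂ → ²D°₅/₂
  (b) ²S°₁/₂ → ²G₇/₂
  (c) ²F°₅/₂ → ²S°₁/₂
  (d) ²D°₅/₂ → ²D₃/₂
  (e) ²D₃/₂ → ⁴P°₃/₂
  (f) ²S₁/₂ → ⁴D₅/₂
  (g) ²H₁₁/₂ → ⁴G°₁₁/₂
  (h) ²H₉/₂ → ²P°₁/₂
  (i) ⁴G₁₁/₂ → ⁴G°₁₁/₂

3

(a) allowed
(b) forbidden (ΔL, ΔJ fail)
(c) forbidden (parity, ΔL, ΔJ fail)
(d) allowed
(e) forbidden (ΔS fails)
(f) forbidden (parity, ΔS, ΔL, ΔJ fail)
(g) forbidden (ΔS fails)
(h) forbidden (ΔL, ΔJ fail)
(i) allowed
Total allowed: 3 of 9.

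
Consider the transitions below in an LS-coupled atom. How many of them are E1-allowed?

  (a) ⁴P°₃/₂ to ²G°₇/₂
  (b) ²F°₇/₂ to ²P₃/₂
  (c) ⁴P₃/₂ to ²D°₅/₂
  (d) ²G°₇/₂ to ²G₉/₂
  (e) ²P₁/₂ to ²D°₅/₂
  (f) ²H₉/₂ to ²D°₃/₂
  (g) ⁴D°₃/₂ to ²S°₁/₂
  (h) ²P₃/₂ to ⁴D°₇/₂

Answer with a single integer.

(a) forbidden (parity, ΔS, ΔL, ΔJ fail)
(b) forbidden (ΔL, ΔJ fail)
(c) forbidden (ΔS fails)
(d) allowed
(e) forbidden (ΔJ fails)
(f) forbidden (ΔL, ΔJ fail)
(g) forbidden (parity, ΔS, ΔL fail)
(h) forbidden (ΔS, ΔJ fail)
Total allowed: 1 of 8.

1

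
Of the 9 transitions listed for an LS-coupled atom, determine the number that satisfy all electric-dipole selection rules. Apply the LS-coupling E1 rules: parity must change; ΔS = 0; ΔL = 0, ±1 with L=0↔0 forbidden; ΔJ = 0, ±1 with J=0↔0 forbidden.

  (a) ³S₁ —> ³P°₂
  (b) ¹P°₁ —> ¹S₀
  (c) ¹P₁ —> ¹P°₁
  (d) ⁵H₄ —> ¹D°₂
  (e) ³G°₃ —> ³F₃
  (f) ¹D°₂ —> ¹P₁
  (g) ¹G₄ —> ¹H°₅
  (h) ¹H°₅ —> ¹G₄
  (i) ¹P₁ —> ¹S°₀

8

(a) allowed
(b) allowed
(c) allowed
(d) forbidden (ΔS, ΔL, ΔJ fail)
(e) allowed
(f) allowed
(g) allowed
(h) allowed
(i) allowed
Total allowed: 8 of 9.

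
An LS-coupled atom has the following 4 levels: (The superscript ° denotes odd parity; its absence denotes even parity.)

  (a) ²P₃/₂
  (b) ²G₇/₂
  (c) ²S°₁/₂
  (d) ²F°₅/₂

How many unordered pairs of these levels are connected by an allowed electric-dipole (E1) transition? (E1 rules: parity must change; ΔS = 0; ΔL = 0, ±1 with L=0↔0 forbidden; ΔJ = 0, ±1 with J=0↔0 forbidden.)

(a)–(b): forbidden (parity, ΔL, ΔJ).
(a)–(c): allowed.
(a)–(d): forbidden (ΔL).
(b)–(c): forbidden (ΔL, ΔJ).
(b)–(d): allowed.
(c)–(d): forbidden (parity, ΔL, ΔJ).
Allowed pairs: 2 of 6.

2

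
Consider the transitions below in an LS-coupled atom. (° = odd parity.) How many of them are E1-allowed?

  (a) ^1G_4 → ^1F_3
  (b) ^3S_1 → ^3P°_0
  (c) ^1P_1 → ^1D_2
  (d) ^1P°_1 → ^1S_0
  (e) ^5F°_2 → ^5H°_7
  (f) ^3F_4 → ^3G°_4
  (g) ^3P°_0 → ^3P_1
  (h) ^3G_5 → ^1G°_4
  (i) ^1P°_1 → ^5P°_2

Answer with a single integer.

4

(a) forbidden (parity fails)
(b) allowed
(c) forbidden (parity fails)
(d) allowed
(e) forbidden (parity, ΔL, ΔJ fail)
(f) allowed
(g) allowed
(h) forbidden (ΔS fails)
(i) forbidden (parity, ΔS fail)
Total allowed: 4 of 9.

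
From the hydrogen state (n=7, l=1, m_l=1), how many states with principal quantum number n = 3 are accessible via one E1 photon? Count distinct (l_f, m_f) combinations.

E1 requires Δl = ±1, so l_f ∈ {0, 2}; with 0 ≤ l_f ≤ n_f−1 = 2, the allowed l_f values are {0, 2}.
For l_f = 0: m_f ∈ {m_i−1, m_i, m_i+1} ∩ [−0, 0] = {0} → 1 state.
For l_f = 2: m_f ∈ {m_i−1, m_i, m_i+1} ∩ [−2, 2] = {0, 1, 2} → 3 states.
Total: 4.

4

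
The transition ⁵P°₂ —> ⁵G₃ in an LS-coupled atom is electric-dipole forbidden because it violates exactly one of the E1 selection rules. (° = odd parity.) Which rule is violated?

the ΔL = 0, ±1 rule

Reading off the term symbols: S 2→2, L 1→4, J 2→3, parity odd→even.
Parity must change: odd → even — ok.
ΔS = 0: S: 2 → 2 — ok.
ΔL = 0, ±1 (not L=0↔0): L: 1 → 4, ΔL = +3 — fails.
ΔJ = 0, ±1 (not J=0↔0): J: 2 → 3, ΔJ = +1 — ok.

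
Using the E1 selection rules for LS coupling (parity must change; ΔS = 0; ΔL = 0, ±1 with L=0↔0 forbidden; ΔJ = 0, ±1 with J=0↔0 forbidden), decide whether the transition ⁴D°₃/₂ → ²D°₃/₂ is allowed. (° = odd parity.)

Initial level: S=3/2, L=2, J=3/2, parity odd. Final level: S=1/2, L=2, J=3/2, parity odd.
Parity must change: odd → odd — fails.
ΔS = 0: S: 3/2 → 1/2 — fails.
ΔL = 0, ±1 (not L=0↔0): L: 2 → 2, ΔL = +0 — ok.
ΔJ = 0, ±1 (not J=0↔0): J: 3/2 → 3/2, ΔJ = +0 — ok.
Rule(s) violated: parity, ΔS.

forbidden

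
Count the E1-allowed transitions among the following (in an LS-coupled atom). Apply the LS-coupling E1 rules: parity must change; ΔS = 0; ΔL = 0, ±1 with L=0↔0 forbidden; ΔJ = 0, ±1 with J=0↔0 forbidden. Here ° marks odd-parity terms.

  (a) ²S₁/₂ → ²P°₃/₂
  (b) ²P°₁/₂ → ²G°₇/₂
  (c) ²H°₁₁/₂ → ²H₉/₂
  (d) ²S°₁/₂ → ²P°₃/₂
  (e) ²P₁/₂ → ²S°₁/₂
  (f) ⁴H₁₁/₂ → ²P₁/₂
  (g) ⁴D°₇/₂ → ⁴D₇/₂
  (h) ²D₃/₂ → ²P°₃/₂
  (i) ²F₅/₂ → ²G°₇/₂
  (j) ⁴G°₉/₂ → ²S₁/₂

6

(a) allowed
(b) forbidden (parity, ΔL, ΔJ fail)
(c) allowed
(d) forbidden (parity fails)
(e) allowed
(f) forbidden (parity, ΔS, ΔL, ΔJ fail)
(g) allowed
(h) allowed
(i) allowed
(j) forbidden (ΔS, ΔL, ΔJ fail)
Total allowed: 6 of 10.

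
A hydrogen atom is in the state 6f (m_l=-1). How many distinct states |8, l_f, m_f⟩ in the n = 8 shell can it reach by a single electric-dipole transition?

E1 requires Δl = ±1, so l_f ∈ {2, 4}; with 0 ≤ l_f ≤ n_f−1 = 7, the allowed l_f values are {2, 4}.
For l_f = 2: m_f ∈ {m_i−1, m_i, m_i+1} ∩ [−2, 2] = {-2, -1, 0} → 3 states.
For l_f = 4: m_f ∈ {m_i−1, m_i, m_i+1} ∩ [−4, 4] = {-2, -1, 0} → 3 states.
Total: 6.

6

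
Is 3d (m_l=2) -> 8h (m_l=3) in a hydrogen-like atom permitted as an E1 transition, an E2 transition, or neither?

Δl = 5 − 2 = +3; l_i + l_f = 7.
Δm_l = +1.
E1 (Δl = ±1, |Δm_l| ≤ 1): not satisfied.
E2 (Δl = 0,±2, l_i+l_f ≥ 2, |Δm_l| ≤ 2): not satisfied.

neither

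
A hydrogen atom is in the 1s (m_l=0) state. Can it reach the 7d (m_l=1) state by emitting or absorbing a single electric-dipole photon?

l: 0 → 2 (Δl = +2). Δl = ±1 violated.
m_l: 0 → 1 (Δm_l = +1). |Δm_l| ≤ 1 satisfied.
The transition is electric-dipole forbidden.

forbidden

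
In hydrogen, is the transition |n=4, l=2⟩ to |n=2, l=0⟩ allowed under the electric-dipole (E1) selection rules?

forbidden

l: 2 → 0 (Δl = -2). Δl = ±1 ✗.
The transition is electric-dipole forbidden.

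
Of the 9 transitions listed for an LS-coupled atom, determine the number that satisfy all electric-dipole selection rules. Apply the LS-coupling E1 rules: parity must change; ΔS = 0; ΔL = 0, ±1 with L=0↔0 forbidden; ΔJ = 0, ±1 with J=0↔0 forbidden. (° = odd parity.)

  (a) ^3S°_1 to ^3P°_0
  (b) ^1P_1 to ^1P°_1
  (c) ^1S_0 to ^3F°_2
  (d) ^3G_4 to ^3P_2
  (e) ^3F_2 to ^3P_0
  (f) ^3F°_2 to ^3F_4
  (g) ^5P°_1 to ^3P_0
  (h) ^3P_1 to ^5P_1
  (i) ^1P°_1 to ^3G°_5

1

(a) forbidden (parity fails)
(b) allowed
(c) forbidden (ΔS, ΔL, ΔJ fail)
(d) forbidden (parity, ΔL, ΔJ fail)
(e) forbidden (parity, ΔL, ΔJ fail)
(f) forbidden (ΔJ fails)
(g) forbidden (ΔS fails)
(h) forbidden (parity, ΔS fail)
(i) forbidden (parity, ΔS, ΔL, ΔJ fail)
Total allowed: 1 of 9.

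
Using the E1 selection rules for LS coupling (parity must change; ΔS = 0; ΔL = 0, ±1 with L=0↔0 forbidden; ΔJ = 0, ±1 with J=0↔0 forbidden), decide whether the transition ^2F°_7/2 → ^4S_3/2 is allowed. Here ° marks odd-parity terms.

Initial level: S=1/2, L=3, J=7/2, parity odd. Final level: S=3/2, L=0, J=3/2, parity even.
Parity must change: odd → even — ✓.
ΔS = 0: S: 1/2 → 3/2 — ✗.
ΔL = 0, ±1 (not L=0↔0): L: 3 → 0, ΔL = -3 — ✗.
ΔJ = 0, ±1 (not J=0↔0): J: 7/2 → 3/2, ΔJ = -2 — ✗.
Rule(s) violated: ΔS, ΔL, ΔJ.

forbidden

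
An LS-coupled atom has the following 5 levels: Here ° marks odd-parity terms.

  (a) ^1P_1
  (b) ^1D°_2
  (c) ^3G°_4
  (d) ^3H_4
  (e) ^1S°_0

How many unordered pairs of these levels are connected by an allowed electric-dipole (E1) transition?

3

(a)–(b): allowed.
(a)–(c): forbidden (ΔS, ΔL, ΔJ).
(a)–(d): forbidden (parity, ΔS, ΔL, ΔJ).
(a)–(e): allowed.
(b)–(c): forbidden (parity, ΔS, ΔL, ΔJ).
(b)–(d): forbidden (ΔS, ΔL, ΔJ).
(b)–(e): forbidden (parity, ΔL, ΔJ).
(c)–(d): allowed.
(c)–(e): forbidden (parity, ΔS, ΔL, ΔJ).
(d)–(e): forbidden (ΔS, ΔL, ΔJ).
Allowed pairs: 3 of 10.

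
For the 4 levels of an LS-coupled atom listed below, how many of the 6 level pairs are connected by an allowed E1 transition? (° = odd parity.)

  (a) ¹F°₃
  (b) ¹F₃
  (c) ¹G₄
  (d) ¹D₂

3

(a)–(b): allowed.
(a)–(c): allowed.
(a)–(d): allowed.
(b)–(c): forbidden (parity).
(b)–(d): forbidden (parity).
(c)–(d): forbidden (parity, ΔL, ΔJ).
Allowed pairs: 3 of 6.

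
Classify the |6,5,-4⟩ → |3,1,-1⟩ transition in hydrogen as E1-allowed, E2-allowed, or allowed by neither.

neither

Δl = 1 − 5 = -4; l_i + l_f = 6.
Δm_l = +3.
E1 (Δl = ±1, |Δm_l| ≤ 1): not satisfied.
E2 (Δl = 0,±2, l_i+l_f ≥ 2, |Δm_l| ≤ 2): not satisfied.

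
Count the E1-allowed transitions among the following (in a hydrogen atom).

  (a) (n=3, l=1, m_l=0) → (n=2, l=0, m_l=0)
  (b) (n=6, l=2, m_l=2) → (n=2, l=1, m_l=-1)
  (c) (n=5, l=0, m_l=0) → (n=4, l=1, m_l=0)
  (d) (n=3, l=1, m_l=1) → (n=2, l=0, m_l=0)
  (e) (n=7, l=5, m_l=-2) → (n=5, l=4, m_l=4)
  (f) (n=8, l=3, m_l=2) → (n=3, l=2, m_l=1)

4

(a) allowed
(b) forbidden — Δm_l = -3 (E1 requires Δm_l = 0, ±1)
(c) allowed
(d) allowed
(e) forbidden — Δm_l = +6 (E1 requires Δm_l = 0, ±1)
(f) allowed
Total allowed: 4 of 6.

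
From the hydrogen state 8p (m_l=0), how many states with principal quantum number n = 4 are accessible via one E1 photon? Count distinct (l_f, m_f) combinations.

4

E1 requires Δl = ±1, so l_f ∈ {0, 2}; with 0 ≤ l_f ≤ n_f−1 = 3, the allowed l_f values are {0, 2}.
For l_f = 0: m_f ∈ {m_i−1, m_i, m_i+1} ∩ [−0, 0] = {0} → 1 state.
For l_f = 2: m_f ∈ {m_i−1, m_i, m_i+1} ∩ [−2, 2] = {-1, 0, 1} → 3 states.
Total: 4.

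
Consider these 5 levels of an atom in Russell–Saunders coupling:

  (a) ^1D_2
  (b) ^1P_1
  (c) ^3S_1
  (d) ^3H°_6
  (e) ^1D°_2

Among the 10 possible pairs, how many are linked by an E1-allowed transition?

(a)–(b): forbidden (parity).
(a)–(c): forbidden (parity, ΔS, ΔL).
(a)–(d): forbidden (ΔS, ΔL, ΔJ).
(a)–(e): allowed.
(b)–(c): forbidden (parity, ΔS).
(b)–(d): forbidden (ΔS, ΔL, ΔJ).
(b)–(e): allowed.
(c)–(d): forbidden (ΔL, ΔJ).
(c)–(e): forbidden (ΔS, ΔL).
(d)–(e): forbidden (parity, ΔS, ΔL, ΔJ).
Allowed pairs: 2 of 10.

2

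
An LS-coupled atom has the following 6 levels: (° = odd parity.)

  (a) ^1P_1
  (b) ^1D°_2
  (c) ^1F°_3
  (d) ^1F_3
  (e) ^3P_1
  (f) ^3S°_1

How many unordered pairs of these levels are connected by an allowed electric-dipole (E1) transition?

(a)–(b): allowed.
(a)–(c): forbidden (ΔL, ΔJ).
(a)–(d): forbidden (parity, ΔL, ΔJ).
(a)–(e): forbidden (parity, ΔS).
(a)–(f): forbidden (ΔS).
(b)–(c): forbidden (parity).
(b)–(d): allowed.
(b)–(e): forbidden (ΔS).
(b)–(f): forbidden (parity, ΔS, ΔL).
(c)–(d): allowed.
(c)–(e): forbidden (ΔS, ΔL, ΔJ).
(c)–(f): forbidden (parity, ΔS, ΔL, ΔJ).
(d)–(e): forbidden (parity, ΔS, ΔL, ΔJ).
(d)–(f): forbidden (ΔS, ΔL, ΔJ).
(e)–(f): allowed.
Allowed pairs: 4 of 15.

4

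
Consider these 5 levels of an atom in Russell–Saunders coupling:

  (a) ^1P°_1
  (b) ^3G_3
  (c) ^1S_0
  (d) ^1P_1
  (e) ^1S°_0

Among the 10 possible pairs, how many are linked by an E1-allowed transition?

(a)–(b): forbidden (ΔS, ΔL, ΔJ).
(a)–(c): allowed.
(a)–(d): allowed.
(a)–(e): forbidden (parity).
(b)–(c): forbidden (parity, ΔS, ΔL, ΔJ).
(b)–(d): forbidden (parity, ΔS, ΔL, ΔJ).
(b)–(e): forbidden (ΔS, ΔL, ΔJ).
(c)–(d): forbidden (parity).
(c)–(e): forbidden (ΔL, ΔJ).
(d)–(e): allowed.
Allowed pairs: 3 of 10.

3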